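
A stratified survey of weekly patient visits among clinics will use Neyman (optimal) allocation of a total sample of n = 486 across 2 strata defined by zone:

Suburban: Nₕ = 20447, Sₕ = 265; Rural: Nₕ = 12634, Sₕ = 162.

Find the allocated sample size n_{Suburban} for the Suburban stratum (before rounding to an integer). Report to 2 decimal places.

352.75

Neyman allocation: nₕ = n·NₕSₕ / Σⱼ NⱼSⱼ.
Σ NⱼSⱼ = 20447·265 + 12634·162 = 7.465163 × 10^6.
n_{Suburban} = 486·20447·265 / (7.465163 × 10^6) = 352.75.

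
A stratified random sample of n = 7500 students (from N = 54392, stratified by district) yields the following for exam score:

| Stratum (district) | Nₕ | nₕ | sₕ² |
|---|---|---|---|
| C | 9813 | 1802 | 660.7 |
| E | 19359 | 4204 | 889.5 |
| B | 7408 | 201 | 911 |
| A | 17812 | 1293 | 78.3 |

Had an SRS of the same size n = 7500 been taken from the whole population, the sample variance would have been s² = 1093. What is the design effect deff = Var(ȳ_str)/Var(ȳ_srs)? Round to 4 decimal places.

Var(ȳ_str) = Σ Wₕ²(1−fₕ)sₕ²/nₕ with Wₕ = Nₕ/54392:
  C: (9813/54392)²·(1−1802/9813)·660.7/1802 = 0.0097424457
  E: (19359/54392)²·(1−4204/19359)·889.5/4204 = 0.02098225
  B: (7408/54392)²·(1−201/7408)·911/201 = 0.081791422
  A: (17812/54392)²·(1−1293/17812)·78.3/1293 = 0.0060226777
  → Var(ȳ_str) = 0.1185388.
Var(ȳ_srs) = (1 − 7500/54392)·1093/7500 = 0.12563847.
deff = 0.1185388 / 0.12563847 = 0.9435.

0.9435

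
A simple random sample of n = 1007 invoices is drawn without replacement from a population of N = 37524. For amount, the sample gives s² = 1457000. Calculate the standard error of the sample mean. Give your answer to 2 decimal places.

Under SRS without replacement, Var(ȳ) = (1 − f)·s²/n with f = n/N = 1007/37524 = 0.02683616.
Var(ȳ) = (1 − 0.02683616)·1457000/1007 = 0.97316384·1446.8719 = 1408.0434.
SE(ȳ) = √(1408.0434) = 37.52.

37.52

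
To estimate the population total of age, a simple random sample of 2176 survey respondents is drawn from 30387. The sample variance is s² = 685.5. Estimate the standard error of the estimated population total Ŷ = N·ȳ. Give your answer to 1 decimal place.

16433.4

Var(Ŷ) = N²·Var(ȳ) = N²·(1 − n/N)·s²/n.
f = 2176/30387 = 0.07160957; Var(ȳ) = 0.92839043·685.5/2176 = 0.29246858.
Var(Ŷ) = 30387² · 0.29246858 = 2.7005665 × 10^8.
SE(Ŷ) = √(2.7005665 × 10^8) = 16433.4.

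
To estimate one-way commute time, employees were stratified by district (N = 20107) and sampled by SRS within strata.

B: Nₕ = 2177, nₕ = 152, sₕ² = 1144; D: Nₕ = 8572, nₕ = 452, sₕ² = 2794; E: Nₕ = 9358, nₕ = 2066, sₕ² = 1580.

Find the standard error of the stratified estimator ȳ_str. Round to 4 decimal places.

1.1293

Var(ȳ_str) = Σₕ Wₕ²(1 − fₕ)sₕ²/nₕ with Wₕ = Nₕ/N, N = 20107.
B: Wₕ = 0.10827075; term = 0.10827075²·(1 − 0.06982085)·1144/152 = 0.082067525.
D: Wₕ = 0.42631919; term = 0.42631919²·(1 − 0.05272982)·2794/452 = 1.0642205.
E: Wₕ = 0.46541006; term = 0.46541006²·(1 − 0.22077367)·1580/2066 = 0.12908088.
Sum = 1.2753689.
SE = √(1.2753689) = 1.1293.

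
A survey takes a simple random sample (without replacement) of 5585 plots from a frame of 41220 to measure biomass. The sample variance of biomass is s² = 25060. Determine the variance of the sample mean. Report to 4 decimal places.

3.8791

Under SRS without replacement, Var(ȳ) = (1 − f)·s²/n with f = n/N = 5585/41220 = 0.13549248.
Var(ȳ) = (1 − 0.13549248)·25060/5585 = 0.86450752·4.4870188 = 3.8790615.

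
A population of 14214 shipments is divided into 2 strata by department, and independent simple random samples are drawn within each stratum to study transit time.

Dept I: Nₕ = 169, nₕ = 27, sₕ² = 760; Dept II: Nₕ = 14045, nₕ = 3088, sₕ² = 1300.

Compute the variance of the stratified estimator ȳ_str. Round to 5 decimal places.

Var(ȳ_str) = Σₕ Wₕ²(1 − fₕ)sₕ²/nₕ with Wₕ = Nₕ/N, N = 14214.
Dept I: Wₕ = 0.01188969; term = 0.01188969²·(1 − 0.15976331)·760/27 = 0.0033434302.
Dept II: Wₕ = 0.98811031; term = 0.98811031²·(1 − 0.21986472)·1300/3088 = 0.32066152.
Sum = 0.32400495.

0.32400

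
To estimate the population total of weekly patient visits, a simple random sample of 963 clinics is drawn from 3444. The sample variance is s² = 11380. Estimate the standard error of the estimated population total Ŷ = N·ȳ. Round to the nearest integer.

Var(Ŷ) = N²·Var(ȳ) = N²·(1 − n/N)·s²/n.
f = 963/3444 = 0.27961672; Var(ȳ) = 0.72038328·11380/963 = 8.5129405.
Var(Ŷ) = 3444² · 8.5129405 = 1.0097315 × 10^8.
SE(Ŷ) = √(1.0097315 × 10^8) = 10049.

10049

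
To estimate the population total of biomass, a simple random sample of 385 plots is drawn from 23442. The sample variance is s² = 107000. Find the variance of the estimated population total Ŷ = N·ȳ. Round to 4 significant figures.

1.502 × 10^11

Var(Ŷ) = N²·Var(ȳ) = N²·(1 − n/N)·s²/n.
f = 385/23442 = 0.01642351; Var(ȳ) = 0.98357649·107000/385 = 273.35762.
Var(Ŷ) = 23442² · 273.35762 = 1.5021749 × 10^11.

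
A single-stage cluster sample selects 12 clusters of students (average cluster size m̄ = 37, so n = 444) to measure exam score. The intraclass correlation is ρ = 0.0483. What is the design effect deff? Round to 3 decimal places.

2.739

deff = 1 + (37 − 1)·0.0483 = 1 + 1.7388 = 2.7388.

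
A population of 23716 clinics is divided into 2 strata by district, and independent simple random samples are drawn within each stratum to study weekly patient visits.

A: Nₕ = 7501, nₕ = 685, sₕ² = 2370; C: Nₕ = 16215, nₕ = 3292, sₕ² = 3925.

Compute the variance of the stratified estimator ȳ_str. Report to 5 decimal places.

Var(ȳ_str) = Σₕ Wₕ²(1 − fₕ)sₕ²/nₕ with Wₕ = Nₕ/N, N = 23716.
A: Wₕ = 0.31628436; term = 0.31628436²·(1 − 0.09132116)·2370/685 = 0.31450216.
C: Wₕ = 0.68371564; term = 0.68371564²·(1 − 0.20302189)·3925/3292 = 0.44419866.
Sum = 0.75870082.

0.75870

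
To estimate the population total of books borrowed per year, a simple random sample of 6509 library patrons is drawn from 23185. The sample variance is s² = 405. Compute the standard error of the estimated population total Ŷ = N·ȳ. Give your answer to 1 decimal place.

4904.8

Var(Ŷ) = N²·Var(ȳ) = N²·(1 − n/N)·s²/n.
f = 6509/23185 = 0.28074186; Var(ȳ) = 0.71925814·405/6509 = 0.044753349.
Var(Ŷ) = 23185² · 0.044753349 = 2.4056904 × 10^7.
SE(Ŷ) = √(2.4056904 × 10^7) = 4904.8.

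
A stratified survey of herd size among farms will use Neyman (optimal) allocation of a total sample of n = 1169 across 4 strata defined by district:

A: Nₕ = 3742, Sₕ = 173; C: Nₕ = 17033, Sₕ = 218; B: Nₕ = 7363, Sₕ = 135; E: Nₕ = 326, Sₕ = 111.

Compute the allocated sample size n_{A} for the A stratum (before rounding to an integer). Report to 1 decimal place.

140.4

Neyman allocation: nₕ = n·NₕSₕ / Σⱼ NⱼSⱼ.
Σ NⱼSⱼ = 3742·173 + 17033·218 + 7363·135 + 326·111 = 5.390751 × 10^6.
n_{A} = 1169·3742·173 / (5.390751 × 10^6) = 140.4.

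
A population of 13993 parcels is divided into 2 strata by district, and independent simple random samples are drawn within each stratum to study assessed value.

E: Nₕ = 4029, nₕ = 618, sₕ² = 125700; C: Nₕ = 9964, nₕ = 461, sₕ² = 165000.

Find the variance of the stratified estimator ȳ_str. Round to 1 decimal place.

Var(ȳ_str) = Σₕ Wₕ²(1 − fₕ)sₕ²/nₕ with Wₕ = Nₕ/N, N = 13993.
E: Wₕ = 0.28792968; term = 0.28792968²·(1 − 0.15338794)·125700/618 = 14.275921.
C: Wₕ = 0.71207032; term = 0.71207032²·(1 − 0.04626656)·165000/461 = 173.08355.
Sum = 187.35947.

187.4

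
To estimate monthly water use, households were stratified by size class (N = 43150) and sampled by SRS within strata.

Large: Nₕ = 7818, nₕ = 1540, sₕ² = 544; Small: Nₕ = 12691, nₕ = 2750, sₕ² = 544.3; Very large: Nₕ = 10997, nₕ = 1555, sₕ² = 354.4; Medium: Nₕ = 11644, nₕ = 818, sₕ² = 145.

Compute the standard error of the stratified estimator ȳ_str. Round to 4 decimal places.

Var(ȳ_str) = Σₕ Wₕ²(1 − fₕ)sₕ²/nₕ with Wₕ = Nₕ/N, N = 43150.
Large: Wₕ = 0.18118192; term = 0.18118192²·(1 − 0.19698133)·544/1540 = 0.0093117982.
Small: Wₕ = 0.29411356; term = 0.29411356²·(1 − 0.21668899)·544.3/2750 = 0.013411272.
Very large: Wₕ = 0.25485516; term = 0.25485516²·(1 − 0.14140220)·354.4/1555 = 0.012709836.
Medium: Wₕ = 0.26984936; term = 0.26984936²·(1 − 0.07025077)·145/818 = 0.012001163.
Sum = 0.047434069.
SE = √(0.047434069) = 0.2178.

0.2178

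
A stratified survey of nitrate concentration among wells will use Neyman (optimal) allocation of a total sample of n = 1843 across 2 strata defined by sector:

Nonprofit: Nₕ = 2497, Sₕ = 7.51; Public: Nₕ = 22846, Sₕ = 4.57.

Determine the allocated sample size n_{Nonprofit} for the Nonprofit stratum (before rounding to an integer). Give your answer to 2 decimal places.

280.62

Neyman allocation: nₕ = n·NₕSₕ / Σⱼ NⱼSⱼ.
Σ NⱼSⱼ = 2497·7.51 + 22846·4.57 = 123158.69.
n_{Nonprofit} = 1843·2497·7.51 / 123158.69 = 280.62.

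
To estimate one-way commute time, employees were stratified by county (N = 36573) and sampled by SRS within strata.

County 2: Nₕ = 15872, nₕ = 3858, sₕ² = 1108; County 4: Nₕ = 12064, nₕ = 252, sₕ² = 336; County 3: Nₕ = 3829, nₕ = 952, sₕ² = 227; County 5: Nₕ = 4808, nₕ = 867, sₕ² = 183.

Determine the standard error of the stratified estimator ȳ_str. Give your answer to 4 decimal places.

0.4335

Var(ȳ_str) = Σₕ Wₕ²(1 − fₕ)sₕ²/nₕ with Wₕ = Nₕ/N, N = 36573.
County 2: Wₕ = 0.43398135; term = 0.43398135²·(1 − 0.24306956)·1108/3858 = 0.040942622.
County 4: Wₕ = 0.32986083; term = 0.32986083²·(1 − 0.02088859)·336/252 = 0.14204709.
County 3: Wₕ = 0.10469472; term = 0.10469472²·(1 − 0.24862888)·227/952 = 0.0019637806.
County 5: Wₕ = 0.13146310; term = 0.13146310²·(1 − 0.18032446)·183/867 = 0.0029900725.
Sum = 0.18794357.
SE = √(0.18794357) = 0.4335.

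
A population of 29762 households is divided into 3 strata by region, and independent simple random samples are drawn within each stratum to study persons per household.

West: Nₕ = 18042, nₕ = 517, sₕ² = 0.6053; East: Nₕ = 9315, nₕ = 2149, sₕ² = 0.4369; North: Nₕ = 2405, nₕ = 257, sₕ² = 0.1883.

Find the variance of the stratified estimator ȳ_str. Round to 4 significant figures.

4.375 × 10^-4

Var(ȳ_str) = Σₕ Wₕ²(1 − fₕ)sₕ²/nₕ with Wₕ = Nₕ/N, N = 29762.
West: Wₕ = 0.60620926; term = 0.60620926²·(1 − 0.02865536)·0.6053/517 = 4.1792525 × 10^-4.
East: Wₕ = 0.31298300; term = 0.31298300²·(1 − 0.23070317)·0.4369/2149 = 1.5320787 × 10^-5.
North: Wₕ = 0.08080774; term = 0.08080774²·(1 − 0.10686071)·0.1883/257 = 4.2730929 × 10^-6.
Sum = 4.3751913 × 10^-4.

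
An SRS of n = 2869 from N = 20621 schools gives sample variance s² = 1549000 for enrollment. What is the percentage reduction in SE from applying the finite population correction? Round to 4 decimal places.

f = n/N = 2869/20621 = 0.13913001.
SE_no-fpc = √(s²/n) = 23.23595; SE_fpc = √((1−f)s²/n) = 21.55903.
Ratio = √(1−f) = 0.92783080. Reduction = 100·(1 − 0.92783080) = 7.2169%.

7.2169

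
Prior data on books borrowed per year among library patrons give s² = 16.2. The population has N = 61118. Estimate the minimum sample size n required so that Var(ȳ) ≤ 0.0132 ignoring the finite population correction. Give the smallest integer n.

Without fpc, n₀ = s²/D = 16.2/0.0132 = 1227.2727.
Rounding up, n = 1228.

1228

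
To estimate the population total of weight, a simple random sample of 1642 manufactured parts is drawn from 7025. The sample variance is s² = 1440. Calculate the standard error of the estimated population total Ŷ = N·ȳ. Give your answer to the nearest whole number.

Var(Ŷ) = N²·Var(ȳ) = N²·(1 − n/N)·s²/n.
f = 1642/7025 = 0.23373665; Var(ȳ) = 0.76626335·1440/1642 = 0.67199709.
Var(Ŷ) = 7025² · 0.67199709 = 3.3163476 × 10^7.
SE(Ŷ) = √(3.3163476 × 10^7) = 5759.

5759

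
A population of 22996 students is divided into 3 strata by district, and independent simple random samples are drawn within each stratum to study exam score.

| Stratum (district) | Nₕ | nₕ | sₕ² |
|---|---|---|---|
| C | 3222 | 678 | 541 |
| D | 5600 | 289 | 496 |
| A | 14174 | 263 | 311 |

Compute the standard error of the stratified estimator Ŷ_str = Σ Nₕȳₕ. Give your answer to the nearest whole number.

17051

Var(Ŷ_str) = Σₕ Nₕ²(1 − fₕ)sₕ²/nₕ.
C: 3222²·(1 − 678/3222)·541/678 = 6.5404889 × 10^6.
D: 5600²·(1 − 289/5600)·496/289 = 5.1044407 × 10^7.
A: 14174²·(1 − 263/14174)·311/263 = 2.3316074 × 10^8.
Sum = 2.9074564 × 10^8.
SE = √(2.9074564 × 10^8) = 17051.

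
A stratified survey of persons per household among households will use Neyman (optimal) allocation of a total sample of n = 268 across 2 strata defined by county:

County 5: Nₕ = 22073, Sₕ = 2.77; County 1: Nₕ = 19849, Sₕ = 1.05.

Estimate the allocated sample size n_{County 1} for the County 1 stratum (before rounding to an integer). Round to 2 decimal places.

Neyman allocation: nₕ = n·NₕSₕ / Σⱼ NⱼSⱼ.
Σ NⱼSⱼ = 22073·2.77 + 19849·1.05 = 81983.66.
n_{County 1} = 268·19849·1.05 / 81983.66 = 68.13.

68.13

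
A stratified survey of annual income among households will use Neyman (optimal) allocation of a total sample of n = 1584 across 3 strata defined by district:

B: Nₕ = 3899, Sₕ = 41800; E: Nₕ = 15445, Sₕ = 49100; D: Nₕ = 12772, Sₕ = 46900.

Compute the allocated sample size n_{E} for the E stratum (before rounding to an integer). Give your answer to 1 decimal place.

Neyman allocation: nₕ = n·NₕSₕ / Σⱼ NⱼSⱼ.
Σ NⱼSⱼ = 3899·41800 + 15445·49100 + 12772·46900 = 1.5203345 × 10^9.
n_{E} = 1584·15445·49100 / (1.5203345 × 10^9) = 790.1.

790.1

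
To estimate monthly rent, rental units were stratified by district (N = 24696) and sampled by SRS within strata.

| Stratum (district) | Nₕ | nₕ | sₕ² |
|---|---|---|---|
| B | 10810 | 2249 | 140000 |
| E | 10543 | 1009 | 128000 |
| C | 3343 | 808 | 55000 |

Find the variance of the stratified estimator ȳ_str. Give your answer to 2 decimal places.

Var(ȳ_str) = Σₕ Wₕ²(1 − fₕ)sₕ²/nₕ with Wₕ = Nₕ/N, N = 24696.
B: Wₕ = 0.43772271; term = 0.43772271²·(1 − 0.20804810)·140000/2249 = 9.4457302.
E: Wₕ = 0.42691124; term = 0.42691124²·(1 − 0.09570331)·128000/1009 = 20.907636.
C: Wₕ = 0.13536605; term = 0.13536605²·(1 − 0.24169907)·55000/808 = 0.94582859.
Sum = 31.299195.

31.30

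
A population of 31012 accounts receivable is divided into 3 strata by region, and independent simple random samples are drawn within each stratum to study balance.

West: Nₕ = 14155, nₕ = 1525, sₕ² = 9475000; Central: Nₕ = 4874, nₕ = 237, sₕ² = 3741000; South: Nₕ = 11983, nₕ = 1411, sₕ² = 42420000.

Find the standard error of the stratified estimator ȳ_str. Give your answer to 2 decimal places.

Var(ȳ_str) = Σₕ Wₕ²(1 − fₕ)sₕ²/nₕ with Wₕ = Nₕ/N, N = 31012.
West: Wₕ = 0.45643622; term = 0.45643622²·(1 − 0.10773578)·9475000/1525 = 1154.9496.
Central: Wₕ = 0.15716497; term = 0.15716497²·(1 − 0.04862536)·3741000/237 = 370.93894.
South: Wₕ = 0.38639881; term = 0.38639881²·(1 − 0.11775015)·42420000/1411 = 3960.106.
Sum = 5485.9945.
SE = √(5485.9945) = 74.07.

74.07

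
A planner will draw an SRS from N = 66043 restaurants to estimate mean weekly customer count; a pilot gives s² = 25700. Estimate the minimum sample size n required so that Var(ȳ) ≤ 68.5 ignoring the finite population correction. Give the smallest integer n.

376

Without fpc, n₀ = s²/D = 25700/68.5 = 375.1825.
Rounding up, n = 376.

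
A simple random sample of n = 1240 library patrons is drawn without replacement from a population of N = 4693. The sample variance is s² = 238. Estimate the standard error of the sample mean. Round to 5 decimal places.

0.37579

Under SRS without replacement, Var(ȳ) = (1 − f)·s²/n with f = n/N = 1240/4693 = 0.26422331.
Var(ȳ) = (1 − 0.26422331)·238/1240 = 0.73577669·0.19193548 = 0.14122165.
SE(ȳ) = √(0.14122165) = 0.37579.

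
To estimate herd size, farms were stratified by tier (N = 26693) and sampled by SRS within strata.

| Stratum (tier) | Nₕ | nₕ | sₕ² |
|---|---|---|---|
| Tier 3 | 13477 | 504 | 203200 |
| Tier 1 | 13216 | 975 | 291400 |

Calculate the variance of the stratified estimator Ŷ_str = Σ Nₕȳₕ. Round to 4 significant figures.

1.188 × 10^11

Var(Ŷ_str) = Σₕ Nₕ²(1 − fₕ)sₕ²/nₕ.
Tier 3: 13477²·(1 − 504/13477)·203200/504 = 7.0489887 × 10^10.
Tier 1: 13216²·(1 − 975/13216)·291400/975 = 4.8350599 × 10^10.
Sum = 1.1884049 × 10^11.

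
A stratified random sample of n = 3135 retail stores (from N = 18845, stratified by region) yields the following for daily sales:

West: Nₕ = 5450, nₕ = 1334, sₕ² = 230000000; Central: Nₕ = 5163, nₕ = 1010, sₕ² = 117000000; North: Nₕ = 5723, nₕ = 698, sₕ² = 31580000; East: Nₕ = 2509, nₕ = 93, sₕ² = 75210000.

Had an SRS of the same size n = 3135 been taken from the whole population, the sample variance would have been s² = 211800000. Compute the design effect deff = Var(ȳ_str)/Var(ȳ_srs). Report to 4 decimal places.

0.6277

Var(ȳ_str) = Σ Wₕ²(1−fₕ)sₕ²/nₕ with Wₕ = Nₕ/18845:
  West: (5450/18845)²·(1−1334/5450)·230000000/1334 = 10890.595
  Central: (5163/18845)²·(1−1010/5163)·117000000/1010 = 6994.1712
  North: (5723/18845)²·(1−698/5723)·31580000/698 = 3663.7365
  East: (2509/18845)²·(1−93/2509)·75210000/93 = 13803.777
  → Var(ȳ_str) = 35352.28.
Var(ȳ_srs) = (1 − 3135/18845)·211800000/3135 = 56320.753.
deff = 35352.28 / 56320.753 = 0.6277.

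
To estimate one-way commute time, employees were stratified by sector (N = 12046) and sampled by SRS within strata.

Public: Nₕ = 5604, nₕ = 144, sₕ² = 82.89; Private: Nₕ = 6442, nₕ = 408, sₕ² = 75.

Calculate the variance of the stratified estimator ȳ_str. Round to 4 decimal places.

Var(ȳ_str) = Σₕ Wₕ²(1 − fₕ)sₕ²/nₕ with Wₕ = Nₕ/N, N = 12046.
Public: Wₕ = 0.46521667; term = 0.46521667²·(1 − 0.02569593)·82.89/144 = 0.12137932.
Private: Wₕ = 0.53478333; term = 0.53478333²·(1 − 0.06333437)·75/408 = 0.049242649.
Sum = 0.17062197.

0.1706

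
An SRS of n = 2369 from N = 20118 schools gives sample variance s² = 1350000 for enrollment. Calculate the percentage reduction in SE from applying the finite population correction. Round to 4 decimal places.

f = n/N = 2369/20118 = 0.11775524.
SE_no-fpc = √(s²/n) = 23.871755; SE_fpc = √((1−f)s²/n) = 22.422235.
Ratio = √(1−f) = 0.93927885. Reduction = 100·(1 − 0.93927885) = 6.0721%.

6.0721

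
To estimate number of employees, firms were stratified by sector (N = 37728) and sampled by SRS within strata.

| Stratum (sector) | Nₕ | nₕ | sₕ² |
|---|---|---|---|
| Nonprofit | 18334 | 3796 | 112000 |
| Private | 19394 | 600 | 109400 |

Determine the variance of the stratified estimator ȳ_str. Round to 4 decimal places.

52.2151

Var(ȳ_str) = Σₕ Wₕ²(1 − fₕ)sₕ²/nₕ with Wₕ = Nₕ/N, N = 37728.
Nonprofit: Wₕ = 0.48595208; term = 0.48595208²·(1 − 0.20704702)·112000/3796 = 5.5249219.
Private: Wₕ = 0.51404792; term = 0.51404792²·(1 − 0.03093740)·109400/600 = 46.690134.
Sum = 52.215056.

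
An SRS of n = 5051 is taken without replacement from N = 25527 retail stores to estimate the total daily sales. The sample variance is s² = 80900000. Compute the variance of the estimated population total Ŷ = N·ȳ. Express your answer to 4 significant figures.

Var(Ŷ) = N²·Var(ȳ) = N²·(1 − n/N)·s²/n.
f = 5051/25527 = 0.19786892; Var(ȳ) = 0.80213108·80900000/5051 = 12847.437.
Var(Ŷ) = 25527² · 12847.437 = 8.3717462 × 10^12.

8.372 × 10^12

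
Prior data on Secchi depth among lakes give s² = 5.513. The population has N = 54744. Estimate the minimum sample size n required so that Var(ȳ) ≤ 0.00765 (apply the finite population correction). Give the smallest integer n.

712

Without fpc, n₀ = s²/D = 5.513/0.00765 = 720.6536.
With fpc, (1 − n/N)·s²/n ≤ D requires n ≥ n₀/(1 + n₀/N) = 720.6536/(1 + 720.6536/54744) = 711.2901.
Rounding up, n = 712.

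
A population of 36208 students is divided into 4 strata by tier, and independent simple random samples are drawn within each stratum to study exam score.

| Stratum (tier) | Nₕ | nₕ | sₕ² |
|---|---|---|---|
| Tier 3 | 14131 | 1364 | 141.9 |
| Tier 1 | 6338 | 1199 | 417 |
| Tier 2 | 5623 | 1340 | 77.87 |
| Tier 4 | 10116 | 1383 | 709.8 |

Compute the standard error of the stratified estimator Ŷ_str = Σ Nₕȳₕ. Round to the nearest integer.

8766

Var(Ŷ_str) = Σₕ Nₕ²(1 − fₕ)sₕ²/nₕ.
Tier 3: 14131²·(1 − 1364/14131)·141.9/1364 = 1.8768509 × 10^7.
Tier 1: 6338²·(1 − 1199/6338)·417/1199 = 1.1327856 × 10^7.
Tier 2: 5623²·(1 − 1340/5623)·77.87/1340 = 1.3995278 × 10^6.
Tier 4: 10116²·(1 − 1383/10116)·709.8/1383 = 4.5340478 × 10^7.
Sum = 7.6836371 × 10^7.
SE = √(7.6836371 × 10^7) = 8766.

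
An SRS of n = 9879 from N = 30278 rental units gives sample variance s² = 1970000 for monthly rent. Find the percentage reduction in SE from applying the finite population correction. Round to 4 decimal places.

17.9193

f = n/N = 9879/30278 = 0.32627650.
SE_no-fpc = √(s²/n) = 14.121363; SE_fpc = √((1−f)s²/n) = 11.590908.
Ratio = √(1−f) = 0.82080661. Reduction = 100·(1 − 0.82080661) = 17.9193%.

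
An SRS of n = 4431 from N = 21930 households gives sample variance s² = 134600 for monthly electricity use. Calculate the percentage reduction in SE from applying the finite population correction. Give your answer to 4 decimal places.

10.6721

f = n/N = 4431/21930 = 0.20205198.
SE_no-fpc = √(s²/n) = 5.5115234; SE_fpc = √((1−f)s²/n) = 4.9233301.
Ratio = √(1−f) = 0.89327936. Reduction = 100·(1 − 0.89327936) = 10.6721%.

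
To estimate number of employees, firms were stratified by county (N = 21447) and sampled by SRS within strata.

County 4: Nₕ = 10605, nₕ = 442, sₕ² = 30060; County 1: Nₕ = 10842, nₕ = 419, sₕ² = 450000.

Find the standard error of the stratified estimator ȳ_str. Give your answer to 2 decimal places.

16.73

Var(ȳ_str) = Σₕ Wₕ²(1 − fₕ)sₕ²/nₕ with Wₕ = Nₕ/N, N = 21447.
County 4: Wₕ = 0.49447475; term = 0.49447475²·(1 − 0.04167845)·30060/442 = 15.935519.
County 1: Wₕ = 0.50552525; term = 0.50552525²·(1 − 0.03864601)·450000/419 = 263.85634.
Sum = 279.79186.
SE = √(279.79186) = 16.73.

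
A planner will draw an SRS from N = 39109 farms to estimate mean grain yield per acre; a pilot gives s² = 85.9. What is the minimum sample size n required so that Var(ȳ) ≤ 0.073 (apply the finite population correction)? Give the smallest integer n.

Without fpc, n₀ = s²/D = 85.9/0.073 = 1176.7123.
With fpc, (1 − n/N)·s²/n ≤ D requires n ≥ n₀/(1 + n₀/N) = 1176.7123/(1 + 1176.7123/39109) = 1142.3415.
Rounding up, n = 1143.

1143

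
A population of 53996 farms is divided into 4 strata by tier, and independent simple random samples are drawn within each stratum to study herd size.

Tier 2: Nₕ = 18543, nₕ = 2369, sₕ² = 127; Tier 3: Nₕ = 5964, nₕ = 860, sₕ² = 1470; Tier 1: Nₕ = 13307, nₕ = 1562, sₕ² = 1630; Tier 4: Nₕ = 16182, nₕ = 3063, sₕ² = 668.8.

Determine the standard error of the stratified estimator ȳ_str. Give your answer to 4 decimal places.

Var(ȳ_str) = Σₕ Wₕ²(1 − fₕ)sₕ²/nₕ with Wₕ = Nₕ/N, N = 53996.
Tier 2: Wₕ = 0.34341433; term = 0.34341433²·(1 − 0.12775711)·127/2369 = 0.0055145861.
Tier 3: Wₕ = 0.11045263; term = 0.11045263²·(1 − 0.14419852)·1470/860 = 0.017846128.
Tier 1: Wₕ = 0.24644418; term = 0.24644418²·(1 − 0.11738183)·1630/1562 = 0.055939242.
Tier 4: Wₕ = 0.29968887; term = 0.29968887²·(1 − 0.18928439)·668.8/3063 = 0.015898605.
Sum = 0.095198561.
SE = √(0.095198561) = 0.3085.

0.3085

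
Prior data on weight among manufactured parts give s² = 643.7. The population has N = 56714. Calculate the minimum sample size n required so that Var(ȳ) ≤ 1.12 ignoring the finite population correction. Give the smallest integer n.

575

Without fpc, n₀ = s²/D = 643.7/1.12 = 574.7321.
Rounding up, n = 575.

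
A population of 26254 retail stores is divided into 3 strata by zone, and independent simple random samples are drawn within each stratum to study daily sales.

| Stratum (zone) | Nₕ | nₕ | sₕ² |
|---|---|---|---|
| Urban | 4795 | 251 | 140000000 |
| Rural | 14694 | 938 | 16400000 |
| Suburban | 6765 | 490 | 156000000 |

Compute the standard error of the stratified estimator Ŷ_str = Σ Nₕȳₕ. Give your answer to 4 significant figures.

5.404 × 10^6

Var(Ŷ_str) = Σₕ Nₕ²(1 − fₕ)sₕ²/nₕ.
Urban: 4795²·(1 − 251/4795)·140000000/251 = 1.2152937 × 10^13.
Rural: 14694²·(1 − 938/14694)·16400000/938 = 3.5340543 × 10^12.
Suburban: 6765²·(1 − 490/6765)·156000000/490 = 1.3514813 × 10^13.
Sum = 2.9201804 × 10^13.
SE = √(2.9201804 × 10^13) = 5.404 × 10^6.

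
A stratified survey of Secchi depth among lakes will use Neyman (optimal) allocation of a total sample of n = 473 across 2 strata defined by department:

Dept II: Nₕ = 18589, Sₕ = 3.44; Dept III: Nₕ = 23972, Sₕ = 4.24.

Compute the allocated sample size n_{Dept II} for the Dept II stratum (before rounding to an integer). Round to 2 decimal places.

182.66

Neyman allocation: nₕ = n·NₕSₕ / Σⱼ NⱼSⱼ.
Σ NⱼSⱼ = 18589·3.44 + 23972·4.24 = 165587.44.
n_{Dept II} = 473·18589·3.44 / 165587.44 = 182.66.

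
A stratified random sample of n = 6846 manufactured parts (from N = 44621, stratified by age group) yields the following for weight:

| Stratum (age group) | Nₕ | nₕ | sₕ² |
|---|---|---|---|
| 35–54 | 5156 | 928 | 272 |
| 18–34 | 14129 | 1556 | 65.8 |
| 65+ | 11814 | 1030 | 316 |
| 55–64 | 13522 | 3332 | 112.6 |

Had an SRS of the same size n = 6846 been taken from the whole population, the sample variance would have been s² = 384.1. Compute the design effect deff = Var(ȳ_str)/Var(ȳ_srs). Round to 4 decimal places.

0.6095

Var(ȳ_str) = Σ Wₕ²(1−fₕ)sₕ²/nₕ with Wₕ = Nₕ/44621:
  35–54: (5156/44621)²·(1−928/5156)·272/928 = 0.0032091515
  18–34: (14129/44621)²·(1−1556/14129)·65.8/1556 = 0.0037730108
  65+: (11814/44621)²·(1−1030/11814)·316/1030 = 0.019631257
  55–64: (13522/44621)²·(1−3332/13522)·112.6/3332 = 0.0023386752
  → Var(ȳ_str) = 0.028952095.
Var(ȳ_srs) = (1 − 6846/44621)·384.1/6846 = 0.047497701.
deff = 0.028952095 / 0.047497701 = 0.6095.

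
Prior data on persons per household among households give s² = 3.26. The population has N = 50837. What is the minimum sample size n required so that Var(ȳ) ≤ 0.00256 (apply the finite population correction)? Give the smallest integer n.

1243

Without fpc, n₀ = s²/D = 3.26/0.00256 = 1273.4375.
With fpc, (1 − n/N)·s²/n ≤ D requires n ≥ n₀/(1 + n₀/N) = 1273.4375/(1 + 1273.4375/50837) = 1242.3181.
Rounding up, n = 1243.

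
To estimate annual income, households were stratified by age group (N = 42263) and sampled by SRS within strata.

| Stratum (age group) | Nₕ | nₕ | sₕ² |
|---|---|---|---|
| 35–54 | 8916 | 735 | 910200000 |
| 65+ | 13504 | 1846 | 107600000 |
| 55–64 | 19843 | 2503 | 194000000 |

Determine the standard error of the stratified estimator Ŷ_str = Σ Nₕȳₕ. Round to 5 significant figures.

1.1233 × 10^7

Var(Ŷ_str) = Σₕ Nₕ²(1 − fₕ)sₕ²/nₕ.
35–54: 8916²·(1 − 735/8916)·910200000/735 = 9.0328738 × 10^13.
65+: 13504²·(1 − 1846/13504)·107600000/1846 = 9.1762884 × 10^12.
55–64: 19843²·(1 − 2503/19843)·194000000/2503 = 2.6668421 × 10^13.
Sum = 1.2617345 × 10^14.
SE = √(1.2617345 × 10^14) = 1.1233 × 10^7.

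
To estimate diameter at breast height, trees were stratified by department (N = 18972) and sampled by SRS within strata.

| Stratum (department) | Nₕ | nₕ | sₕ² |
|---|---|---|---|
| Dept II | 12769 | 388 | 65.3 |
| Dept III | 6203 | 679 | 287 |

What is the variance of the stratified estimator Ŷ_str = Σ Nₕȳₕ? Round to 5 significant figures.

4.1090 × 10^7

Var(Ŷ_str) = Σₕ Nₕ²(1 − fₕ)sₕ²/nₕ.
Dept II: 12769²·(1 − 388/12769)·65.3/388 = 2.6606887 × 10^7.
Dept III: 6203²·(1 − 679/6203)·287/679 = 1.4483302 × 10^7.
Sum = 4.1090189 × 10^7.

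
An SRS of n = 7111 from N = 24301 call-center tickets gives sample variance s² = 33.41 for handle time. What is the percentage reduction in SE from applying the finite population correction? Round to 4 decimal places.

f = n/N = 7111/24301 = 0.29262170.
SE_no-fpc = √(s²/n) = 0.068544545; SE_fpc = √((1−f)s²/n) = 0.057649927.
Ratio = √(1−f) = 0.84105784. Reduction = 100·(1 − 0.84105784) = 15.8942%.

15.8942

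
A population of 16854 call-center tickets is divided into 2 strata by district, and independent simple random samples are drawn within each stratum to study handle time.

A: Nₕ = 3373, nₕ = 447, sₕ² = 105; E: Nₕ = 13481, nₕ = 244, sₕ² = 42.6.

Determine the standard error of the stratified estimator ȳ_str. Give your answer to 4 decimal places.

Var(ȳ_str) = Σₕ Wₕ²(1 − fₕ)sₕ²/nₕ with Wₕ = Nₕ/N, N = 16854.
A: Wₕ = 0.20013053; term = 0.20013053²·(1 − 0.13252298)·105/447 = 0.0081614338.
E: Wₕ = 0.79986947; term = 0.79986947²·(1 − 0.01809955)·42.6/244 = 0.1096795.
Sum = 0.11784093.
SE = √(0.11784093) = 0.3433.

0.3433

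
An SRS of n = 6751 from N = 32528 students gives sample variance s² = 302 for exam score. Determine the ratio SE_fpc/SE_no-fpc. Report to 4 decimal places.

0.8902

f = n/N = 6751/32528 = 0.20754427.
SE_no-fpc = √(s²/n) = 0.21150441; SE_fpc = √((1−f)s²/n) = 0.18828118.
Ratio = √(1−f) = 0.89019983.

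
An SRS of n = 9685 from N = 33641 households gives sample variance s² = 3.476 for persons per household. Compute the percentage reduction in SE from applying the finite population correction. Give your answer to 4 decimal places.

f = n/N = 9685/33641 = 0.28789275.
SE_no-fpc = √(s²/n) = 0.018944802; SE_fpc = √((1−f)s²/n) = 0.015986845.
Ratio = √(1−f) = 0.84386447. Reduction = 100·(1 − 0.84386447) = 15.6136%.

15.6136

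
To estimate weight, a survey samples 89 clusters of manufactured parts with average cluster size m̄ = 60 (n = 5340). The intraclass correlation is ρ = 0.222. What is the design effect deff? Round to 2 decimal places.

14.10

deff = 1 + (60 − 1)·0.222 = 1 + 13.098 = 14.098.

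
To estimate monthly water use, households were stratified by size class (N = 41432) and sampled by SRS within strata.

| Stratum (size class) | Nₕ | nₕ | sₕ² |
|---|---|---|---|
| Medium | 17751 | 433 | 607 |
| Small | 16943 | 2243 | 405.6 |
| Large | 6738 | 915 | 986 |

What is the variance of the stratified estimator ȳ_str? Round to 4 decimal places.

Var(ȳ_str) = Σₕ Wₕ²(1 − fₕ)sₕ²/nₕ with Wₕ = Nₕ/N, N = 41432.
Medium: Wₕ = 0.42843696; term = 0.42843696²·(1 − 0.02439299)·607/433 = 0.25104383.
Small: Wₕ = 0.40893512; term = 0.40893512²·(1 − 0.13238506)·405.6/2243 = 0.026236417.
Large: Wₕ = 0.16262792; term = 0.16262792²·(1 − 0.13579697)·986/915 = 0.024629853.
Sum = 0.3019101.

0.3019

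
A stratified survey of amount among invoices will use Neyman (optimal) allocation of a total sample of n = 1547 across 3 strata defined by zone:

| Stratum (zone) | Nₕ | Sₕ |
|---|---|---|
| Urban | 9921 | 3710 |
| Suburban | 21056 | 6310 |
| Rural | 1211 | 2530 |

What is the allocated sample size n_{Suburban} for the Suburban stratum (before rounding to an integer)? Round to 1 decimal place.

1189.9

Neyman allocation: nₕ = n·NₕSₕ / Σⱼ NⱼSⱼ.
Σ NⱼSⱼ = 9921·3710 + 21056·6310 + 1211·2530 = 1.727341 × 10^8.
n_{Suburban} = 1547·21056·6310 / (1.727341 × 10^8) = 1189.9.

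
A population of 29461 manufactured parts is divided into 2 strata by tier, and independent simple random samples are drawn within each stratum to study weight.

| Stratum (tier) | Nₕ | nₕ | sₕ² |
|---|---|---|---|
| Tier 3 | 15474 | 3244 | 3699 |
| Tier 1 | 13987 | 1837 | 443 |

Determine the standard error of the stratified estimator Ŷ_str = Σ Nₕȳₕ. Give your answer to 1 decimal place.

16024.1

Var(Ŷ_str) = Σₕ Nₕ²(1 − fₕ)sₕ²/nₕ.
Tier 3: 15474²·(1 − 3244/15474)·3699/3244 = 2.1579061 × 10^8.
Tier 1: 13987²·(1 − 1837/13987)·443/1837 = 4.0982215 × 10^7.
Sum = 2.5677283 × 10^8.
SE = √(2.5677283 × 10^8) = 16024.1.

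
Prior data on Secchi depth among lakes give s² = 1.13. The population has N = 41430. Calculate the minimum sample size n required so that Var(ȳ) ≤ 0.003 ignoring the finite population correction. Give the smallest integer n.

Without fpc, n₀ = s²/D = 1.13/0.003 = 376.6667.
Rounding up, n = 377.

377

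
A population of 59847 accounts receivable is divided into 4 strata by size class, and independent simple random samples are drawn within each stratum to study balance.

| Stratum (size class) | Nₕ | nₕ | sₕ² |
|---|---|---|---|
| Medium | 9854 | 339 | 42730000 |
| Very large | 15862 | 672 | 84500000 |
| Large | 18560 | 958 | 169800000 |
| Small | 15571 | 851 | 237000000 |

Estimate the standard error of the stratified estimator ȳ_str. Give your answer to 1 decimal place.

213.9

Var(ȳ_str) = Σₕ Wₕ²(1 − fₕ)sₕ²/nₕ with Wₕ = Nₕ/N, N = 59847.
Medium: Wₕ = 0.16465320; term = 0.16465320²·(1 − 0.03440227)·42730000/339 = 3299.6644.
Very large: Wₕ = 0.26504253; term = 0.26504253²·(1 − 0.04236540)·84500000/672 = 8458.9875.
Large: Wₕ = 0.31012415; term = 0.31012415²·(1 − 0.05161638)·169800000/958 = 16166.924.
Small: Wₕ = 0.26018013; term = 0.26018013²·(1 − 0.05465288)·237000000/851 = 17822.078.
Sum = 45747.654.
SE = √(45747.654) = 213.9.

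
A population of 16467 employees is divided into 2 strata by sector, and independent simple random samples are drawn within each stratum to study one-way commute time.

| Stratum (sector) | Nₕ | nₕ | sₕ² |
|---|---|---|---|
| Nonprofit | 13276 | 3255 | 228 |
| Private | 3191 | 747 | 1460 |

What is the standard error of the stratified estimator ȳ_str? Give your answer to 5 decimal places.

0.30096

Var(ȳ_str) = Σₕ Wₕ²(1 − fₕ)sₕ²/nₕ with Wₕ = Nₕ/N, N = 16467.
Nonprofit: Wₕ = 0.80621850; term = 0.80621850²·(1 − 0.24517927)·228/3255 = 0.034366333.
Private: Wₕ = 0.19378150; term = 0.19378150²·(1 − 0.23409589)·1460/747 = 0.056212291.
Sum = 0.090578624.
SE = √(0.090578624) = 0.30096.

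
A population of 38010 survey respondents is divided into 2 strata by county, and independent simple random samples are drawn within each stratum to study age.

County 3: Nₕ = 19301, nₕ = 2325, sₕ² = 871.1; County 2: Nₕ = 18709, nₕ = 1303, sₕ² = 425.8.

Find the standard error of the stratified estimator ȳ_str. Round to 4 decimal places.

Var(ȳ_str) = Σₕ Wₕ²(1 − fₕ)sₕ²/nₕ with Wₕ = Nₕ/N, N = 38010.
County 3: Wₕ = 0.50778742; term = 0.50778742²·(1 − 0.12046008)·871.1/2325 = 0.08496978.
County 2: Wₕ = 0.49221258; term = 0.49221258²·(1 − 0.06964563)·425.8/1303 = 0.073657175.
Sum = 0.15862696.
SE = √(0.15862696) = 0.3983.

0.3983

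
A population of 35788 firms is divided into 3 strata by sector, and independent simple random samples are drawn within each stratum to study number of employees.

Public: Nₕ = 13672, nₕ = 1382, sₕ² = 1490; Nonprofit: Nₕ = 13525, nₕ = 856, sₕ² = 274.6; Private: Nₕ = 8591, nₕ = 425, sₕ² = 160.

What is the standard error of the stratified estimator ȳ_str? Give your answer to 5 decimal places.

Var(ȳ_str) = Σₕ Wₕ²(1 − fₕ)sₕ²/nₕ with Wₕ = Nₕ/N, N = 35788.
Public: Wₕ = 0.38202750; term = 0.38202750²·(1 − 0.10108250)·1490/1382 = 0.1414449.
Nonprofit: Wₕ = 0.37791997; term = 0.37791997²·(1 − 0.06329020)·274.6/856 = 0.042917214.
Private: Wₕ = 0.24005253; term = 0.24005253²·(1 − 0.04947038)·160/425 = 0.020620979.
Sum = 0.20498309.
SE = √(0.20498309) = 0.45275.

0.45275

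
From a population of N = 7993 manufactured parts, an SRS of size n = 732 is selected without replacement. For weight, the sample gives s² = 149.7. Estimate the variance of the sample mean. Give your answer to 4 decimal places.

Under SRS without replacement, Var(ȳ) = (1 − f)·s²/n with f = n/N = 732/7993 = 0.09158013.
Var(ȳ) = (1 − 0.09158013)·149.7/732 = 0.90841987·0.2045082 = 0.18577931.

0.1858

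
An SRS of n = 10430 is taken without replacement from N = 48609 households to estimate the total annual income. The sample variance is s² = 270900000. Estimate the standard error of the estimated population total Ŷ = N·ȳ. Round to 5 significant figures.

Var(Ŷ) = N²·Var(ȳ) = N²·(1 − n/N)·s²/n.
f = 10430/48609 = 0.21456932; Var(ȳ) = 0.78543068·270900000/10430 = 20400.112.
Var(Ŷ) = 48609² · 20400.112 = 4.8202096 × 10^13.
SE(Ŷ) = √(4.8202096 × 10^13) = 6.9428 × 10^6.

6.9428 × 10^6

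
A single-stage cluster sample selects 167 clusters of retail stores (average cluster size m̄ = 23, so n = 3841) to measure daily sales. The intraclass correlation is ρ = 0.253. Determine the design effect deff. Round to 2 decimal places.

deff = 1 + (23 − 1)·0.253 = 1 + 5.566 = 6.566.

6.57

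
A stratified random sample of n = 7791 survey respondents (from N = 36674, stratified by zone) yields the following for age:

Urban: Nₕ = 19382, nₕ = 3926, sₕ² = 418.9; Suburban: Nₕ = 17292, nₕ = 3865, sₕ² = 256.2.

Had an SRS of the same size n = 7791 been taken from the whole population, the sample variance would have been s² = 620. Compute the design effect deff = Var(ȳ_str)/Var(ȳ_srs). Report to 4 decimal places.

0.5618

Var(ȳ_str) = Σ Wₕ²(1−fₕ)sₕ²/nₕ with Wₕ = Nₕ/36674:
  Urban: (19382/36674)²·(1−3926/19382)·418.9/3926 = 0.023765076
  Suburban: (17292/36674)²·(1−3865/17292)·256.2/3865 = 0.011442931
  → Var(ȳ_str) = 0.035208007.
Var(ȳ_srs) = (1 − 7791/36674)·620/7791 = 0.062673292.
deff = 0.035208007 / 0.062673292 = 0.5618.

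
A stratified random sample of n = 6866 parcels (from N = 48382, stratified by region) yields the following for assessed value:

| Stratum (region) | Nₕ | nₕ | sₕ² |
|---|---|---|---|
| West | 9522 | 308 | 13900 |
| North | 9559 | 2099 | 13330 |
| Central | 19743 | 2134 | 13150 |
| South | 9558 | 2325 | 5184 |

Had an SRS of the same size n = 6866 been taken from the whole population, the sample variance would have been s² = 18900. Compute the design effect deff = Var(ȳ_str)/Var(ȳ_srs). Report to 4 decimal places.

Var(ȳ_str) = Σ Wₕ²(1−fₕ)sₕ²/nₕ with Wₕ = Nₕ/48382:
  West: (9522/48382)²·(1−308/9522)·13900/308 = 1.6915032
  North: (9559/48382)²·(1−2099/9559)·13330/2099 = 0.19346454
  Central: (19743/48382)²·(1−2134/19743)·13150/2134 = 0.91519058
  South: (9558/48382)²·(1−2325/9558)·5184/2325 = 0.065850624
  → Var(ȳ_str) = 2.8660089.
Var(ȳ_srs) = (1 − 6866/48382)·18900/6866 = 2.3620533.
deff = 2.8660089 / 2.3620533 = 1.2134.

1.2134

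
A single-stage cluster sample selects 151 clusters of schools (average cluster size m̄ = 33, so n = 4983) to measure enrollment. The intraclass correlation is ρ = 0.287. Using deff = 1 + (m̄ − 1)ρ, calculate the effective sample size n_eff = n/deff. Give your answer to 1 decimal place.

489.3

deff = 1 + (33 − 1)·0.287 = 1 + 9.184 = 10.184.
n_eff = 4983 / 10.184 = 489.3.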